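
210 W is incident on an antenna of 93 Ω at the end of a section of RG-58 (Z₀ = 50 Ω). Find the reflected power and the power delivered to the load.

Γ = (93 − 50)/(93 + 50) = 0.301
|Γ|² = 0.0904
P_refl = |Γ|²·P_inc = 19 W, P_del = (1 − |Γ|²)·P_inc = 191 W

P_reflected ≈ 19 W; P_delivered ≈ 191 W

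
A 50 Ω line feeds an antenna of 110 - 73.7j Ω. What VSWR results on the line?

Γ = (Z_L − Z_0)/(Z_L + Z_0) = (60 − j73.7)/(160 − j73.7)
|Γ| = 95/176 = 0.539
VSWR = (1 + |Γ|)/(1 − |Γ|) = 1.54/0.461

VSWR ≈ 3.34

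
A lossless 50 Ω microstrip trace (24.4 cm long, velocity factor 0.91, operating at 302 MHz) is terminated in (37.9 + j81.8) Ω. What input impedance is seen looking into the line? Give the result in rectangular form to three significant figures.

Z_in ≈ 10.5 − j18 Ω

λ = v/f = 0.91·c / 302 MHz = 0.904 m
βl = 2π·l/λ = 2π × 0.27 = 97.2°
tan(βl) = tan(97.2°) = -7.95
Z_in = Z_0·(Z_L + jZ_0·tanβl)/(Z_0 + jZ_L·tanβl)
     = 50·(37.9 − j316)/(700 − j301)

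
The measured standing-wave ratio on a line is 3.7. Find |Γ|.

|Γ| ≈ 0.574

|Γ| = (S − 1)/(S + 1) = (3.7 − 1)/(3.7 + 1) = 2.7/4.7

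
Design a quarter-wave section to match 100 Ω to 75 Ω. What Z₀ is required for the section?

Z_qwt ≈ 86.6 Ω

Z_qwt = √(Z_0·R_L) = √(75 × 100) = √7500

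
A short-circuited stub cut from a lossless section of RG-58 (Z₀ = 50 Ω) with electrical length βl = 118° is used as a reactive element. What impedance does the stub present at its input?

tan(βl) = -1.88
For a short-circuited stub, Z_in = jZ_0·tan(βl)

Z_in ≈ −j94 Ω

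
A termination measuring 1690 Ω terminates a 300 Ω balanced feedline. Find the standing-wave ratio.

VSWR ≈ 5.63

Γ = (1690 − 300)/(1690 + 300) = 0.698
VSWR = (1 + 0.698)/(1 − 0.698)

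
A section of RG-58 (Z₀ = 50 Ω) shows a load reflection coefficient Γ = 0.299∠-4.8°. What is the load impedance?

Z_L = Z_0·(1 + Γ)/(1 − Γ) = 50·(1.3 − j0.025)/(0.702 + j0.025)

Z_L ≈ 92.3 − j5.07 Ω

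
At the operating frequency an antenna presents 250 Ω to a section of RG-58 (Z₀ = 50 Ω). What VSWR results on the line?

VSWR ≈ 5

Γ = (250 − 50)/(250 + 50) = 0.667
VSWR = (1 + 0.667)/(1 − 0.667)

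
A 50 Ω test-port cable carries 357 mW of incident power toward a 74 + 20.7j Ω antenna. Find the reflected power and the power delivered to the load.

|Γ| = |(24 + j20.7)/(124 + j20.7)| = 0.252
|Γ|² = 0.0636
P_refl = |Γ|²·P_inc = 22.7 mW, P_del = (1 − |Γ|²)·P_inc = 334 mW

P_reflected ≈ 22.7 mW; P_delivered ≈ 334 mW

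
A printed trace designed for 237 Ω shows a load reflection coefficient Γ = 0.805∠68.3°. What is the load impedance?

Z_L = Z_0·(1 + Γ)/(1 − Γ) = 237·(1.3 + j0.748)/(0.702 − j0.748)

Z_L ≈ 79.2 + j337 Ω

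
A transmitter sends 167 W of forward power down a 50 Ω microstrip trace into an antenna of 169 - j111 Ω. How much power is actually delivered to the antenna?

P_delivered ≈ 93.6 W

|Γ| = |(119 − j111)/(219 − j111)| = 0.663
|Γ|² = 0.439
P_refl = |Γ|²·P_inc = 73.4 W, P_del = (1 − |Γ|²)·P_inc = 93.6 W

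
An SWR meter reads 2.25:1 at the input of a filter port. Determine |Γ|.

|Γ| ≈ 0.385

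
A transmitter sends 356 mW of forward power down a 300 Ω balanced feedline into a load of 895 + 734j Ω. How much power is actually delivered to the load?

P_delivered ≈ 194 mW

|Γ| = |(595 + j734)/(1195 + j734)| = 0.674
|Γ|² = 0.454
P_refl = |Γ|²·P_inc = 162 mW, P_del = (1 − |Γ|²)·P_inc = 194 mW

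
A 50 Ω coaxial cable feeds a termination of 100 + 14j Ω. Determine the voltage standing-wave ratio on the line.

VSWR ≈ 2.05

Γ = (Z_L − Z_0)/(Z_L + Z_0) = (50 + j14)/(150 + j14)
|Γ| = 51.9/151 = 0.345
VSWR = (1 + |Γ|)/(1 − |Γ|) = 1.34/0.655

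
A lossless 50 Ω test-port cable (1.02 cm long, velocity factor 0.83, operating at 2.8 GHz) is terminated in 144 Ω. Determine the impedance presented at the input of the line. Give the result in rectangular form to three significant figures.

λ = v/f = 0.83·c / 2.8 GHz = 0.0889 m
βl = 2π·l/λ = 2π × 0.115 = 41.3°
tan(βl) = tan(41.3°) = 0.878
Z_in = Z_0·(Z_L + jZ_0·tanβl)/(Z_0 + jZ_L·tanβl)
     = 50·(144 + j43.9)/(50 + j126)

Z_in ≈ 34.5 − j43.3 Ω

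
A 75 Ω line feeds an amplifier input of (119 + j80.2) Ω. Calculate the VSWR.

VSWR ≈ 2.54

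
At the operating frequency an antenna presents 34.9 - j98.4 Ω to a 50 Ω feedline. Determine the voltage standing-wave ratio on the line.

Γ = (Z_L − Z_0)/(Z_L + Z_0) = (-15.1 − j98.4)/(84.9 − j98.4)
|Γ| = 99.6/130 = 0.766
VSWR = (1 + |Γ|)/(1 − |Γ|) = 1.77/0.234

VSWR ≈ 7.55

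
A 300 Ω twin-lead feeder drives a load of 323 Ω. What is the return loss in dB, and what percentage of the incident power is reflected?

RL ≈ 28.7 dB; 0.136% of incident power reflected

Γ = (323 − 300)/(323 + 300) = 0.0369
RL = −20·log₁₀(0.0369) = 28.7 dB
P_refl/P_inc = |Γ|² = 0.00136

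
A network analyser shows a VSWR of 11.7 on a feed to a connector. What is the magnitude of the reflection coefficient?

|Γ| ≈ 0.843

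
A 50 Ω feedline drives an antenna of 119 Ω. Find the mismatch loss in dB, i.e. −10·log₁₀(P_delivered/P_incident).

mismatch loss ≈ 0.792 dB

Γ = (119 − 50)/(119 + 50) = 0.408
|Γ|² = 0.167, so P_del/P_inc = 1 − |Γ|² = 0.833
ML = −10·log₁₀(1 − |Γ|²)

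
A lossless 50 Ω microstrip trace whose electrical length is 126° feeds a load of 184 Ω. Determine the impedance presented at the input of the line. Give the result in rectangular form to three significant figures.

tan(βl) = tan(126°) = -1.38
Z_in = Z_0·(Z_L + jZ_0·tanβl)/(Z_0 + jZ_L·tanβl)
     = 50·(184 − j68.8)/(50 − j253)

Z_in ≈ 20 + j32.4 Ω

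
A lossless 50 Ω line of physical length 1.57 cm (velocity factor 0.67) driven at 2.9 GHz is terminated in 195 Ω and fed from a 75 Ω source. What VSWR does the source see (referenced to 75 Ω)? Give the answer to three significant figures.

λ = v/f = 0.67·c / 2.9 GHz = 0.0693 m
βl = 2π·l/λ = 2π × 0.227 = 81.5°
tan(βl) = 6.73
Z_in = Z_0·(Z_L + jZ_0·tanβl)/(Z_0 + jZ_L·tanβl) = 13.1 − j6.93 Ω
Γ_s = (Z_in − Z_s)/(Z_in + Z_s) = (-61.9 − j6.93)/(88.1 − j6.93), |Γ_s| = 0.705
VSWR = (1 + |Γ_s|)/(1 − |Γ_s|)

VSWR ≈ 5.78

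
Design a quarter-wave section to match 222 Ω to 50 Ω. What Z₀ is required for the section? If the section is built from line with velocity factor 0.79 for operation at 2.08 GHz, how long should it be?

Z_qwt = √(Z_0·R_L) = √(50 × 222) = √11100
λ = 0.79·c/f = 0.114 m, so l = λ/4 = 0.0285 m

Z_qwt ≈ 105 Ω; length ≈ 2.85 cm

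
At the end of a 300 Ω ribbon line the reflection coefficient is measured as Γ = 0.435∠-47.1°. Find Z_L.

Z_L = Z_0·(1 + Γ)/(1 − Γ) = 300·(1.3 − j0.319)/(0.704 + j0.319)

Z_L ≈ 407 − j320 Ω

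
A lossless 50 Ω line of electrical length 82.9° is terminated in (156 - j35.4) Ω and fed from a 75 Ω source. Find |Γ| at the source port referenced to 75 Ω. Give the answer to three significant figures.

tan(βl) = 8.03
Z_in = Z_0·(Z_L + jZ_0·tanβl)/(Z_0 + jZ_L·tanβl) = 15.2 − j2.17 Ω
Γ_s = (Z_in − Z_s)/(Z_in + Z_s) = (-59.8 − j2.17)/(90.2 − j2.17), |Γ_s| = 0.663

|Γ| ≈ 0.663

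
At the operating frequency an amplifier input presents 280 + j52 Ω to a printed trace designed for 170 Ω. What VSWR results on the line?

VSWR ≈ 1.73

Γ = (Z_L − Z_0)/(Z_L + Z_0) = (110 + j52)/(450 + j52)
|Γ| = 122/453 = 0.269
VSWR = (1 + |Γ|)/(1 − |Γ|) = 1.27/0.731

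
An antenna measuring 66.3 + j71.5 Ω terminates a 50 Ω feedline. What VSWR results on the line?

Γ = (Z_L − Z_0)/(Z_L + Z_0) = (16.3 + j71.5)/(116.3 + j71.5)
|Γ| = 73.3/137 = 0.537
VSWR = (1 + |Γ|)/(1 − |Γ|) = 1.54/0.463

VSWR ≈ 3.32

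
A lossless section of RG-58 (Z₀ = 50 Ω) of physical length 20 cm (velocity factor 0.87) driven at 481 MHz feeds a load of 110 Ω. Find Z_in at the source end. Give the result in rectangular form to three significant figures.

λ = v/f = 0.87·c / 481 MHz = 0.543 m
βl = 2π·l/λ = 2π × 0.369 = 133°
tan(βl) = tan(133°) = -1.08
Z_in = Z_0·(Z_L + jZ_0·tanβl)/(Z_0 + jZ_L·tanβl)
     = 50·(110 − j54.2)/(50 − j119)

Z_in ≈ 35.8 + j31.1 Ω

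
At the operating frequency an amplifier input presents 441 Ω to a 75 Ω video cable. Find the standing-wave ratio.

VSWR ≈ 5.88

Γ = (441 − 75)/(441 + 75) = 0.709
VSWR = (1 + 0.709)/(1 − 0.709)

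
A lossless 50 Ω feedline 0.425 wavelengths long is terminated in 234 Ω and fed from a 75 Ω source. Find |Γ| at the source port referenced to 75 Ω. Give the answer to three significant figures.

βl = 2π × 0.425 = 153°
tan(βl) = -0.51
Z_in = Z_0·(Z_L + jZ_0·tanβl)/(Z_0 + jZ_L·tanβl) = 44.1 + j79.6 Ω
Γ_s = (Z_in − Z_s)/(Z_in + Z_s) = (-30.9 + j79.6)/(119 + j79.6), |Γ_s| = 0.596

|Γ| ≈ 0.596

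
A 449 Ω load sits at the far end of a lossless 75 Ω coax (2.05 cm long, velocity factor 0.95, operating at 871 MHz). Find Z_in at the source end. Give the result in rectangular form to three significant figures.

Z_in ≈ 73.3 − j151 Ω

λ = v/f = 0.95·c / 871 MHz = 0.327 m
βl = 2π·l/λ = 2π × 0.0627 = 22.6°
tan(βl) = tan(22.6°) = 0.415
Z_in = Z_0·(Z_L + jZ_0·tanβl)/(Z_0 + jZ_L·tanβl)
     = 75·(449 + j31.1)/(75 + j186)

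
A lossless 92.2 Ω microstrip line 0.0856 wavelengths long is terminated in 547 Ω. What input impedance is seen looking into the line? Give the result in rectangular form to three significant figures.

βl = 2π × 0.0856 = 30.8°
tan(βl) = tan(30.8°) = 0.596
Z_in = Z_0·(Z_L + jZ_0·tanβl)/(Z_0 + jZ_L·tanβl)
     = 92.2·(547 + j55)/(92.2 + j326)

Z_in ≈ 54.8 − j139 Ω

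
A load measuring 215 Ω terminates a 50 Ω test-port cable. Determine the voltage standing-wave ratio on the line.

For a purely resistive load, VSWR = R_L/Z_0 or Z_0/R_L (whichever > 1) = 215/50

VSWR ≈ 4.3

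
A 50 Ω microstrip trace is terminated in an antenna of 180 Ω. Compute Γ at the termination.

Γ = 0.565

Γ = (Z_L − Z_0)/(Z_L + Z_0) = (180 − 50)/(180 + 50) = 130/230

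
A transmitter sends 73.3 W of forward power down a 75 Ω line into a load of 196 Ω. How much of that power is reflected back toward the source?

P_reflected ≈ 14.6 W

Γ = (196 − 75)/(196 + 75) = 0.446
|Γ|² = 0.199
P_refl = |Γ|²·P_inc = 14.6 W, P_del = (1 − |Γ|²)·P_inc = 58.7 W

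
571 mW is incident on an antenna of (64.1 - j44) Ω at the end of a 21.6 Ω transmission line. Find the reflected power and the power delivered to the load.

|Γ| = |(42.5 − j44)/(85.7 − j44)| = 0.635
|Γ|² = 0.403
P_refl = |Γ|²·P_inc = 230 mW, P_del = (1 − |Γ|²)·P_inc = 341 mW

P_reflected ≈ 230 mW; P_delivered ≈ 341 mW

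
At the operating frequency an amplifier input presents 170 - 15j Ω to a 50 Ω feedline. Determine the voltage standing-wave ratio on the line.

VSWR ≈ 3.43

Γ = (Z_L − Z_0)/(Z_L + Z_0) = (120 − j15)/(220 − j15)
|Γ| = 121/221 = 0.548
VSWR = (1 + |Γ|)/(1 − |Γ|) = 1.55/0.452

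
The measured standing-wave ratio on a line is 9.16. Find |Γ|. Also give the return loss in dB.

|Γ| = (S − 1)/(S + 1) = (9.16 − 1)/(9.16 + 1) = 8.16/10.2
RL = −20·log₁₀|Γ| = −20·log₁₀(0.803)

|Γ| ≈ 0.803; return loss ≈ 1.9 dB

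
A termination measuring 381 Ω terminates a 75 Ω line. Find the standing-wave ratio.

Γ = (381 − 75)/(381 + 75) = 0.671
VSWR = (1 + 0.671)/(1 − 0.671)

VSWR ≈ 5.08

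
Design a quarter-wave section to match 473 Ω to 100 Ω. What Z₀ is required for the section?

Z_qwt ≈ 217 Ω

Z_qwt = √(Z_0·R_L) = √(100 × 473) = √47300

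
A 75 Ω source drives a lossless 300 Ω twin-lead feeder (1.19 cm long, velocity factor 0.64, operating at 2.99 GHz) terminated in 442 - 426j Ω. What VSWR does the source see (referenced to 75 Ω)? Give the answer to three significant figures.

λ = v/f = 0.64·c / 2.99 GHz = 0.0642 m
βl = 2π·l/λ = 2π × 0.185 = 66.7°
tan(βl) = 2.32
Z_in = Z_0·(Z_L + jZ_0·tanβl)/(Z_0 + jZ_L·tanβl) = 93.6 − j11.5 Ω
Γ_s = (Z_in − Z_s)/(Z_in + Z_s) = (18.6 − j11.5)/(169 − j11.5), |Γ_s| = 0.13
VSWR = (1 + |Γ_s|)/(1 − |Γ_s|)

VSWR ≈ 1.3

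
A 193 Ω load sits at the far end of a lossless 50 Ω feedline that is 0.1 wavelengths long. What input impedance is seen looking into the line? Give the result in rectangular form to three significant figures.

βl = 2π × 0.1 = 36°
tan(βl) = tan(36°) = 0.727
Z_in = Z_0·(Z_L + jZ_0·tanβl)/(Z_0 + jZ_L·tanβl)
     = 50·(193 + j36.3)/(50 + j140)

Z_in ≈ 33.3 − j57 Ω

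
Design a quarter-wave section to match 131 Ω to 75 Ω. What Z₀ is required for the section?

Z_qwt ≈ 99.1 Ω

Z_qwt = √(Z_0·R_L) = √(75 × 131) = √9825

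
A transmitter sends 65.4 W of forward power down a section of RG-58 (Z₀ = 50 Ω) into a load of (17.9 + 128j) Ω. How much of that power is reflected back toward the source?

|Γ| = |(-32.1 + j128)/(67.9 + j128)| = 0.911
|Γ|² = 0.829
P_refl = |Γ|²·P_inc = 54.2 W, P_del = (1 − |Γ|²)·P_inc = 11.2 W

P_reflected ≈ 54.2 W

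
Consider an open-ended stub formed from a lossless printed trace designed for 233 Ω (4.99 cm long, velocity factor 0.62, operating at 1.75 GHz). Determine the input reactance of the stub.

X_in ≈ 1200 Ω (inductive)

λ = v/f = 0.62·c / 1.75 GHz = 0.106 m
βl = 2π·l/λ = 2π × 0.469 = 169°
tan(βl) = -0.194
For an open-ended stub, Z_in = −jZ_0·cot(βl) = −jZ_0/tan(βl)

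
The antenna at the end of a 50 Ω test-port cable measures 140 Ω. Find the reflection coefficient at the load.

Γ = (Z_L − Z_0)/(Z_L + Z_0) = (140 − 50)/(140 + 50) = 90/190

Γ = 0.474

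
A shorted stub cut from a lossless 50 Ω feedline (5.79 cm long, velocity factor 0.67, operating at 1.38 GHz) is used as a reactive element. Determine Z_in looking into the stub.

λ = v/f = 0.67·c / 1.38 GHz = 0.146 m
βl = 2π·l/λ = 2π × 0.398 = 143°
tan(βl) = -0.751
For a shorted stub, Z_in = jZ_0·tan(βl)

Z_in ≈ −j37.5 Ω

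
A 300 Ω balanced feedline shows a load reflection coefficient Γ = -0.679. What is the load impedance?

Z_L ≈ 57.4 Ω

Z_L = Z_0·(1 + Γ)/(1 − Γ) = 300·(0.321)/(1.68)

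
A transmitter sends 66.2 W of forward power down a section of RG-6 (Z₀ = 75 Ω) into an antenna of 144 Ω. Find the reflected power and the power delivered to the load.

P_reflected ≈ 6.57 W; P_delivered ≈ 59.6 W

Γ = (144 − 75)/(144 + 75) = 0.315
|Γ|² = 0.0993
P_refl = |Γ|²·P_inc = 6.57 W, P_del = (1 − |Γ|²)·P_inc = 59.6 W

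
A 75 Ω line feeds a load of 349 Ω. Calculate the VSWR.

VSWR ≈ 4.65

For a purely resistive load, VSWR = R_L/Z_0 or Z_0/R_L (whichever > 1) = 349/75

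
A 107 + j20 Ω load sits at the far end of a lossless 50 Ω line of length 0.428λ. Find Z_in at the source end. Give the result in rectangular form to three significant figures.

Z_in ≈ 52.7 + j42.3 Ω

βl = 2π × 0.428 = 154°
tan(βl) = tan(154°) = -0.486
Z_in = Z_0·(Z_L + jZ_0·tanβl)/(Z_0 + jZ_L·tanβl)
     = 50·(107 − j4.3)/(59.7 − j52)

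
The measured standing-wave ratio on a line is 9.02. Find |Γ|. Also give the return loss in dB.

|Γ| ≈ 0.8; return loss ≈ 1.93 dB

|Γ| = (S − 1)/(S + 1) = (9.02 − 1)/(9.02 + 1) = 8.02/10
RL = −20·log₁₀|Γ| = −20·log₁₀(0.8)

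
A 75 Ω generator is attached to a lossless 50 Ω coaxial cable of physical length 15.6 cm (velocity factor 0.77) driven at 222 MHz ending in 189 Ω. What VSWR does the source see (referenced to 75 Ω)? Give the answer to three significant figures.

VSWR ≈ 4.62

λ = v/f = 0.77·c / 222 MHz = 1.04 m
βl = 2π·l/λ = 2π × 0.15 = 54°
tan(βl) = 1.37
Z_in = Z_0·(Z_L + jZ_0·tanβl)/(Z_0 + jZ_L·tanβl) = 19.5 − j32.6 Ω
Γ_s = (Z_in − Z_s)/(Z_in + Z_s) = (-55.5 − j32.6)/(94.5 − j32.6), |Γ_s| = 0.644
VSWR = (1 + |Γ_s|)/(1 − |Γ_s|)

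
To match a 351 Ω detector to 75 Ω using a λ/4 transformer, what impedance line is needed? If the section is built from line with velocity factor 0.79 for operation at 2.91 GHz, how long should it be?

Z_qwt = √(Z_0·R_L) = √(75 × 351) = √26320
λ = 0.79·c/f = 0.0814 m, so l = λ/4 = 0.0204 m

Z_qwt ≈ 162 Ω; length ≈ 2.04 cm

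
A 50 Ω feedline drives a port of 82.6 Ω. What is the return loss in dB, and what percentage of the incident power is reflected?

Γ = (82.6 − 50)/(82.6 + 50) = 0.246
RL = −20·log₁₀(0.246) = 12.2 dB
P_refl/P_inc = |Γ|² = 0.0604

RL ≈ 12.2 dB; 6.04% of incident power reflected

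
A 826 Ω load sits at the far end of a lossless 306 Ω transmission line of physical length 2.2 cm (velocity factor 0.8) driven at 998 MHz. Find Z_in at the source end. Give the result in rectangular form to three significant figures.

Z_in ≈ 289 − j307 Ω

λ = v/f = 0.8·c / 998 MHz = 0.24 m
βl = 2π·l/λ = 2π × 0.0915 = 32.9°
tan(βl) = tan(32.9°) = 0.648
Z_in = Z_0·(Z_L + jZ_0·tanβl)/(Z_0 + jZ_L·tanβl)
     = 306·(826 + j198)/(306 + j535)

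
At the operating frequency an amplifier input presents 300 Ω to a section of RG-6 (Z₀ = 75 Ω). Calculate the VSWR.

VSWR ≈ 4

For a purely resistive load, VSWR = R_L/Z_0 or Z_0/R_L (whichever > 1) = 300/75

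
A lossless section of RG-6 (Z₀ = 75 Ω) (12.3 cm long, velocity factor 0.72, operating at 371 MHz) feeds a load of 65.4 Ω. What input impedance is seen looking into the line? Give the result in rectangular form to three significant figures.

Z_in ≈ 84.5 + j5.43 Ω

λ = v/f = 0.72·c / 371 MHz = 0.582 m
βl = 2π·l/λ = 2π × 0.211 = 76.1°
tan(βl) = tan(76.1°) = 4.03
Z_in = Z_0·(Z_L + jZ_0·tanβl)/(Z_0 + jZ_L·tanβl)
     = 75·(65.4 + j302)/(75 + j263)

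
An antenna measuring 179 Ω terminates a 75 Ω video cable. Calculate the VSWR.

Γ = (179 − 75)/(179 + 75) = 0.409
VSWR = (1 + 0.409)/(1 − 0.409)

VSWR ≈ 2.39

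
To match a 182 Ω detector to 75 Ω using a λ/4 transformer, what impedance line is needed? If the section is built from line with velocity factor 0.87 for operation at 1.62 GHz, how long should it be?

Z_qwt = √(Z_0·R_L) = √(75 × 182) = √13650
λ = 0.87·c/f = 0.161 m, so l = λ/4 = 0.0403 m

Z_qwt ≈ 117 Ω; length ≈ 4.03 cm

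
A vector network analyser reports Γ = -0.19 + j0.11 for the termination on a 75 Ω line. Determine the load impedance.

Z_L = Z_0·(1 + Γ)/(1 − Γ) = 75·(0.81 + j0.11)/(1.19 − j0.11)

Z_L ≈ 50 + j11.6 Ω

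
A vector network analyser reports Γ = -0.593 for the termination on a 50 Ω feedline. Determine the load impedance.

Z_L ≈ 12.8 Ω

Z_L = Z_0·(1 + Γ)/(1 − Γ) = 50·(0.407)/(1.59)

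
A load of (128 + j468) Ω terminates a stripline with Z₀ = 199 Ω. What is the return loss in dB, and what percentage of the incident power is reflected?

RL ≈ 1.63 dB; 68.7% of incident power reflected

Γ = (-71 + j468)/(327 + j468), |Γ| = 0.829
RL = −20·log₁₀(0.829) = 1.63 dB
P_refl/P_inc = |Γ|² = 0.687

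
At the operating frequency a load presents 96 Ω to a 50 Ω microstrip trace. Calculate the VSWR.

VSWR ≈ 1.92

For a purely resistive load, VSWR = R_L/Z_0 or Z_0/R_L (whichever > 1) = 96/50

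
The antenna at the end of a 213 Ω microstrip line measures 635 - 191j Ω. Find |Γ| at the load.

|Γ| ≈ 0.533

Γ = (Z_L − Z_0)/(Z_L + Z_0) = (422 − j191)/(848 − j191)
|Γ| = 463/869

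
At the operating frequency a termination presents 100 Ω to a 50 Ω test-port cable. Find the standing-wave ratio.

VSWR ≈ 2

Γ = (100 − 50)/(100 + 50) = 0.333
VSWR = (1 + 0.333)/(1 − 0.333)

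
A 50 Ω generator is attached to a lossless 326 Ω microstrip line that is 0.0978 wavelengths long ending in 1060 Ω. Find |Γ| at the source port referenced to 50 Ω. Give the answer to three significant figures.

|Γ| ≈ 0.875

βl = 2π × 0.0978 = 35.2°
tan(βl) = 0.706
Z_in = Z_0·(Z_L + jZ_0·tanβl)/(Z_0 + jZ_L·tanβl) = 253 − j352 Ω
Γ_s = (Z_in − Z_s)/(Z_in + Z_s) = (203 − j352)/(303 − j352), |Γ_s| = 0.875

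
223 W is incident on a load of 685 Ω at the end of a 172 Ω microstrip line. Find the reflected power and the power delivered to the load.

P_reflected ≈ 79.9 W; P_delivered ≈ 143 W

Γ = (685 − 172)/(685 + 172) = 0.599
|Γ|² = 0.358
P_refl = |Γ|²·P_inc = 79.9 W, P_del = (1 − |Γ|²)·P_inc = 143 W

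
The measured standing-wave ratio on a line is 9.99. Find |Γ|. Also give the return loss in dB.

|Γ| ≈ 0.818; return loss ≈ 1.74 dB

|Γ| = (S − 1)/(S + 1) = (9.99 − 1)/(9.99 + 1) = 8.99/11
RL = −20·log₁₀|Γ| = −20·log₁₀(0.818)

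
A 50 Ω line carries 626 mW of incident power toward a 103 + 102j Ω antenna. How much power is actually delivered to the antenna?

P_delivered ≈ 381 mW

|Γ| = |(53 + j102)/(153 + j102)| = 0.625
|Γ|² = 0.391
P_refl = |Γ|²·P_inc = 245 mW, P_del = (1 − |Γ|²)·P_inc = 381 mW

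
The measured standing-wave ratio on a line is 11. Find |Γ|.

|Γ| ≈ 0.833

|Γ| = (S − 1)/(S + 1) = (11 − 1)/(11 + 1) = 10/12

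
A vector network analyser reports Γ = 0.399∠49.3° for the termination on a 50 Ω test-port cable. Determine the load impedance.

Z_L = Z_0·(1 + Γ)/(1 − Γ) = 50·(1.26 + j0.302)/(0.74 − j0.302)

Z_L ≈ 65.8 + j47.4 Ω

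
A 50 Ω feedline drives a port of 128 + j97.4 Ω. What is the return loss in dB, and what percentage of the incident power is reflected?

Γ = (78 + j97.4)/(178 + j97.4), |Γ| = 0.615
RL = −20·log₁₀(0.615) = 4.22 dB
P_refl/P_inc = |Γ|² = 0.378

RL ≈ 4.22 dB; 37.8% of incident power reflected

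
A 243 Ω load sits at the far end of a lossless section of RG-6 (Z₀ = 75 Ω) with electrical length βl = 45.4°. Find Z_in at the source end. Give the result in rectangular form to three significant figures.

tan(βl) = tan(45.4°) = 1.01
Z_in = Z_0·(Z_L + jZ_0·tanβl)/(Z_0 + jZ_L·tanβl)
     = 75·(243 + j76.1)/(75 + j246)

Z_in ≈ 41.8 − j61.2 Ω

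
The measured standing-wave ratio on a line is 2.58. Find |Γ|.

|Γ| = (S − 1)/(S + 1) = (2.58 − 1)/(2.58 + 1) = 1.58/3.58

|Γ| ≈ 0.441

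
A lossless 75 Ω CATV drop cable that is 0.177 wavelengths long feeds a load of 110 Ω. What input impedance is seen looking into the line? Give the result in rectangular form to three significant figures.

βl = 2π × 0.177 = 63.7°
tan(βl) = tan(63.7°) = 2.03
Z_in = Z_0·(Z_L + jZ_0·tanβl)/(Z_0 + jZ_L·tanβl)
     = 75·(110 + j152)/(75 + j223)

Z_in ≈ 57.1 − j17.8 Ω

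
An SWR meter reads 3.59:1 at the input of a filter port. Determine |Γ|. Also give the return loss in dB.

|Γ| = (S − 1)/(S + 1) = (3.59 − 1)/(3.59 + 1) = 2.59/4.59
RL = −20·log₁₀|Γ| = −20·log₁₀(0.564)

|Γ| ≈ 0.564; return loss ≈ 4.97 dB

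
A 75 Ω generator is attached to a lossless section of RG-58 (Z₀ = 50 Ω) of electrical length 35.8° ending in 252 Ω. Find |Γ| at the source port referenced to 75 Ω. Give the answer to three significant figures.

tan(βl) = 0.721
Z_in = Z_0·(Z_L + jZ_0·tanβl)/(Z_0 + jZ_L·tanβl) = 27 − j61.9 Ω
Γ_s = (Z_in − Z_s)/(Z_in + Z_s) = (-48 − j61.9)/(102 − j61.9), |Γ_s| = 0.657

|Γ| ≈ 0.657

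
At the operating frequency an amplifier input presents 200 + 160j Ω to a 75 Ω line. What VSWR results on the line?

VSWR ≈ 4.53

Γ = (Z_L − Z_0)/(Z_L + Z_0) = (125 + j160)/(275 + j160)
|Γ| = 203/318 = 0.638
VSWR = (1 + |Γ|)/(1 − |Γ|) = 1.64/0.362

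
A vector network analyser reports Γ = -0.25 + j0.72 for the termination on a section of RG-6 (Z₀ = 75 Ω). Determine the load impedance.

Z_L = Z_0·(1 + Γ)/(1 − Γ) = 75·(0.75 + j0.72)/(1.25 − j0.72)

Z_L ≈ 15.1 + j51.9 Ω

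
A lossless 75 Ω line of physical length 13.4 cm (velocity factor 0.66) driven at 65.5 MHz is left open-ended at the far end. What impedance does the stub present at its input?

λ = v/f = 0.66·c / 65.5 MHz = 3.02 m
βl = 2π·l/λ = 2π × 0.0443 = 16°
tan(βl) = 0.286
For an open-ended stub, Z_in = −jZ_0·cot(βl) = −jZ_0/tan(βl)

Z_in ≈ −j262 Ω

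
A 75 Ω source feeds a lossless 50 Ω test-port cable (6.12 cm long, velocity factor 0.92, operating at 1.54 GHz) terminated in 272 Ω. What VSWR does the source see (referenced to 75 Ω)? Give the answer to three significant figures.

VSWR ≈ 6.84

λ = v/f = 0.92·c / 1.54 GHz = 0.179 m
βl = 2π·l/λ = 2π × 0.341 = 123°
tan(βl) = -1.54
Z_in = Z_0·(Z_L + jZ_0·tanβl)/(Z_0 + jZ_L·tanβl) = 12.9 + j30.9 Ω
Γ_s = (Z_in − Z_s)/(Z_in + Z_s) = (-62.1 + j30.9)/(87.9 + j30.9), |Γ_s| = 0.745
VSWR = (1 + |Γ_s|)/(1 − |Γ_s|)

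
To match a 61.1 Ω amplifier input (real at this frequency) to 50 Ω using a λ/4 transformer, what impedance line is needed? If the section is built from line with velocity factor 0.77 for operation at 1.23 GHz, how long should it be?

Z_qwt = √(Z_0·R_L) = √(50 × 61.1) = √3055
λ = 0.77·c/f = 0.188 m, so l = λ/4 = 0.047 m

Z_qwt ≈ 55.3 Ω; length ≈ 4.7 cm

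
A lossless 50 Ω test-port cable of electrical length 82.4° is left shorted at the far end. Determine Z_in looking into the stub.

tan(βl) = 7.49
For a shorted stub, Z_in = jZ_0·tan(βl)

Z_in ≈ +j375 Ω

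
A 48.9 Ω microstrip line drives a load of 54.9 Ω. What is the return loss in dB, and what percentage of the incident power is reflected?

Γ = (54.9 − 48.9)/(54.9 + 48.9) = 0.0578
RL = −20·log₁₀(0.0578) = 24.8 dB
P_refl/P_inc = |Γ|² = 0.00334

RL ≈ 24.8 dB; 0.334% of incident power reflected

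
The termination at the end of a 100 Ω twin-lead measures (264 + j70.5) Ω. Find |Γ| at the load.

|Γ| ≈ 0.481

Γ = (Z_L − Z_0)/(Z_L + Z_0) = (164 + j70.5)/(364 + j70.5)
|Γ| = 179/371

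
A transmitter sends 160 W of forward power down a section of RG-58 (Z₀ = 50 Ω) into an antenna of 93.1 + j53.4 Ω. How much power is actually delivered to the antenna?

P_delivered ≈ 128 W

|Γ| = |(43.1 + j53.4)/(143.1 + j53.4)| = 0.449
|Γ|² = 0.202
P_refl = |Γ|²·P_inc = 32.3 W, P_del = (1 − |Γ|²)·P_inc = 128 W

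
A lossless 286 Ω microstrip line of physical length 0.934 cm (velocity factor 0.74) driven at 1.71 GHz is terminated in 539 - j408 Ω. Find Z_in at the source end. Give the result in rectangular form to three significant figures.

λ = v/f = 0.74·c / 1.71 GHz = 0.13 m
βl = 2π·l/λ = 2π × 0.0719 = 25.9°
tan(βl) = tan(25.9°) = 0.486
Z_in = Z_0·(Z_L + jZ_0·tanβl)/(Z_0 + jZ_L·tanβl)
     = 286·(539 − j269)/(484 + j262)

Z_in ≈ 180 − j256 Ω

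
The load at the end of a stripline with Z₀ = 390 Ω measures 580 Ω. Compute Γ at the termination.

Γ = 0.196

Γ = (Z_L − Z_0)/(Z_L + Z_0) = (580 − 390)/(580 + 390) = 190/970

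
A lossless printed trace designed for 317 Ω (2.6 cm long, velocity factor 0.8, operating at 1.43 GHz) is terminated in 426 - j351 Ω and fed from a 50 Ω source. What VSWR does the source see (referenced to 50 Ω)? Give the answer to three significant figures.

λ = v/f = 0.8·c / 1.43 GHz = 0.168 m
βl = 2π·l/λ = 2π × 0.155 = 55.8°
tan(βl) = 1.47
Z_in = Z_0·(Z_L + jZ_0·tanβl)/(Z_0 + jZ_L·tanβl) = 125 − j49.9 Ω
Γ_s = (Z_in − Z_s)/(Z_in + Z_s) = (74.6 − j49.9)/(175 − j49.9), |Γ_s| = 0.494
VSWR = (1 + |Γ_s|)/(1 − |Γ_s|)

VSWR ≈ 2.96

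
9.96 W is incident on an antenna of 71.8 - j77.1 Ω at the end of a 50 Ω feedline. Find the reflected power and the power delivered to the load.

P_reflected ≈ 3.08 W; P_delivered ≈ 6.88 W

|Γ| = |(21.8 − j77.1)/(121.8 − j77.1)| = 0.556
|Γ|² = 0.309
P_refl = |Γ|²·P_inc = 3.08 W, P_del = (1 − |Γ|²)·P_inc = 6.88 W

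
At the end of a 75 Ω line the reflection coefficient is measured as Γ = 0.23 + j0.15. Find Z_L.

Z_L = Z_0·(1 + Γ)/(1 − Γ) = 75·(1.23 + j0.15)/(0.77 − j0.15)

Z_L ≈ 113 + j36.6 Ω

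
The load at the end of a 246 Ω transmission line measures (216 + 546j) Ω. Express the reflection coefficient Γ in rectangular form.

Γ ≈ 0.556 + j0.525

Γ = (Z_L − Z_0)/(Z_L + Z_0) = (-30 + j546)/(462 + j546)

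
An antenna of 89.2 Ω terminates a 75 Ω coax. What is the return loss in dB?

RL ≈ 21.3 dB

Γ = (89.2 − 75)/(89.2 + 75) = 0.0865
RL = −20·log₁₀|Γ| = −20·log₁₀(0.0865)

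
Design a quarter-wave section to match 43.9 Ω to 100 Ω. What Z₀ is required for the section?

Z_qwt = √(Z_0·R_L) = √(100 × 43.9) = √4390

Z_qwt ≈ 66.3 Ω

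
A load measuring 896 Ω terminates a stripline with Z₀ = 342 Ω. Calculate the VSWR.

VSWR ≈ 2.62

Γ = (896 − 342)/(896 + 342) = 0.447
VSWR = (1 + 0.447)/(1 − 0.447)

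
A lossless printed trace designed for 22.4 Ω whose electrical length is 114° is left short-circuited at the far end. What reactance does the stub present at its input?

tan(βl) = -2.25
For a short-circuited stub, Z_in = jZ_0·tan(βl)

X_in ≈ -50.3 Ω (capacitive)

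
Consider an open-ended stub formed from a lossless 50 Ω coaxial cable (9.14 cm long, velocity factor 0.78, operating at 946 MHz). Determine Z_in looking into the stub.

Z_in ≈ +j46.7 Ω

λ = v/f = 0.78·c / 946 MHz = 0.247 m
βl = 2π·l/λ = 2π × 0.37 = 133°
tan(βl) = -1.07
For an open-ended stub, Z_in = −jZ_0·cot(βl) = −jZ_0/tan(βl)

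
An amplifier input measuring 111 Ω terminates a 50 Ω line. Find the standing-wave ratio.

VSWR ≈ 2.22

Γ = (111 − 50)/(111 + 50) = 0.379
VSWR = (1 + 0.379)/(1 − 0.379)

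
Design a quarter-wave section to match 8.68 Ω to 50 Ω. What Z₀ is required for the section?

Z_qwt = √(Z_0·R_L) = √(50 × 8.68) = √434

Z_qwt ≈ 20.8 Ω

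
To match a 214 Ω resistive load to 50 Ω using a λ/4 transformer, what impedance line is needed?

Z_qwt = √(Z_0·R_L) = √(50 × 214) = √10700

Z_qwt ≈ 103 Ω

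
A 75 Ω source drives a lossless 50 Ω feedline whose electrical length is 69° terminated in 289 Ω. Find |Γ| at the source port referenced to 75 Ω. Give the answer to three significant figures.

tan(βl) = 2.61
Z_in = Z_0·(Z_L + jZ_0·tanβl)/(Z_0 + jZ_L·tanβl) = 9.88 − j18.5 Ω
Γ_s = (Z_in − Z_s)/(Z_in + Z_s) = (-65.1 − j18.5)/(84.9 − j18.5), |Γ_s| = 0.779

|Γ| ≈ 0.779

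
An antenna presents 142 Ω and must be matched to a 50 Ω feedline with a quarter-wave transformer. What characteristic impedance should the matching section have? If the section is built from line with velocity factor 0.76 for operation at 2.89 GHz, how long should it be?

Z_qwt ≈ 84.3 Ω; length ≈ 1.97 cm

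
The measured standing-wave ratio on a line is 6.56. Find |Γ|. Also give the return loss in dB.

|Γ| = (S − 1)/(S + 1) = (6.56 − 1)/(6.56 + 1) = 5.56/7.56
RL = −20·log₁₀|Γ| = −20·log₁₀(0.735)

|Γ| ≈ 0.735; return loss ≈ 2.67 dB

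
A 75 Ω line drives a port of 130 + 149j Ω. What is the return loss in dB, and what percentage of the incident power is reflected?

Γ = (55 + j149)/(205 + j149), |Γ| = 0.627
RL = −20·log₁₀(0.627) = 4.06 dB
P_refl/P_inc = |Γ|² = 0.393

RL ≈ 4.06 dB; 39.3% of incident power reflected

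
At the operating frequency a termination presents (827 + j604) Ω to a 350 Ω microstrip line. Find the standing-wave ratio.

Γ = (Z_L − Z_0)/(Z_L + Z_0) = (477 + j604)/(1177 + j604)
|Γ| = 770/1320 = 0.582
VSWR = (1 + |Γ|)/(1 − |Γ|) = 1.58/0.418

VSWR ≈ 3.78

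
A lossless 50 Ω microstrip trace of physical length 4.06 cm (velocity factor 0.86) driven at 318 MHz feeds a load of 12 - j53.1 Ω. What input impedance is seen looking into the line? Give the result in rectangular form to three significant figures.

Z_in ≈ 7.31 − j27.8 Ω

λ = v/f = 0.86·c / 318 MHz = 0.811 m
βl = 2π·l/λ = 2π × 0.05 = 18°
tan(βl) = tan(18°) = 0.325
Z_in = Z_0·(Z_L + jZ_0·tanβl)/(Z_0 + jZ_L·tanβl)
     = 50·(12 − j36.8)/(67.3 + j3.9)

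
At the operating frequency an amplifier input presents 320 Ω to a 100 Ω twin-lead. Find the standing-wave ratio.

VSWR ≈ 3.2

Γ = (320 − 100)/(320 + 100) = 0.524
VSWR = (1 + 0.524)/(1 − 0.524)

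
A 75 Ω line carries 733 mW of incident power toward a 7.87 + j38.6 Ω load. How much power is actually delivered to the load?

|Γ| = |(-67.13 + j38.6)/(82.87 + j38.6)| = 0.847
|Γ|² = 0.717
P_refl = |Γ|²·P_inc = 526 mW, P_del = (1 − |Γ|²)·P_inc = 207 mW

P_delivered ≈ 207 mW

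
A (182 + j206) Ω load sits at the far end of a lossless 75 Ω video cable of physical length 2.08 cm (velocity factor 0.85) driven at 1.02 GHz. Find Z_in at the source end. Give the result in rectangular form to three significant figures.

λ = v/f = 0.85·c / 1.02 GHz = 0.25 m
βl = 2π·l/λ = 2π × 0.0832 = 30°
tan(βl) = tan(30°) = 0.576
Z_in = Z_0·(Z_L + jZ_0·tanβl)/(Z_0 + jZ_L·tanβl)
     = 75·(182 + j249)/(-43.7 + j105)

Z_in ≈ 106 − j174 Ω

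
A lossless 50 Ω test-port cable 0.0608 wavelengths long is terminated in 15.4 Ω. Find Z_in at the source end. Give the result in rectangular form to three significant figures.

βl = 2π × 0.0608 = 21.9°
tan(βl) = tan(21.9°) = 0.402
Z_in = Z_0·(Z_L + jZ_0·tanβl)/(Z_0 + jZ_L·tanβl)
     = 50·(15.4 + j20.1)/(50 + j6.19)

Z_in ≈ 17.6 + j17.9 Ω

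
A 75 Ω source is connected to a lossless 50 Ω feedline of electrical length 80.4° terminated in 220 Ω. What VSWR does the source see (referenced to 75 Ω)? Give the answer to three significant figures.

tan(βl) = 5.91
Z_in = Z_0·(Z_L + jZ_0·tanβl)/(Z_0 + jZ_L·tanβl) = 11.7 − j8.01 Ω
Γ_s = (Z_in − Z_s)/(Z_in + Z_s) = (-63.3 − j8.01)/(86.7 − j8.01), |Γ_s| = 0.733
VSWR = (1 + |Γ_s|)/(1 − |Γ_s|)

VSWR ≈ 6.5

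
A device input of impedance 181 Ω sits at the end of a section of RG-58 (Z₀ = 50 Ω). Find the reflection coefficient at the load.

Γ = 0.567

Γ = (Z_L − Z_0)/(Z_L + Z_0) = (181 − 50)/(181 + 50) = 131/231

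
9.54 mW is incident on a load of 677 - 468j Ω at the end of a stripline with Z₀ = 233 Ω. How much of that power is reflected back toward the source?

P_reflected ≈ 3.79 mW

|Γ| = |(444 − j468)/(910 − j468)| = 0.63
|Γ|² = 0.397
P_refl = |Γ|²·P_inc = 3.79 mW, P_del = (1 − |Γ|²)·P_inc = 5.75 mW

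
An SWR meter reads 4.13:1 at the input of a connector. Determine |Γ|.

|Γ| = (S − 1)/(S + 1) = (4.13 − 1)/(4.13 + 1) = 3.13/5.13

|Γ| ≈ 0.61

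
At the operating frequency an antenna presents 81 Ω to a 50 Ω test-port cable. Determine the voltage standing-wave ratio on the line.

VSWR ≈ 1.62

Γ = (81 − 50)/(81 + 50) = 0.237
VSWR = (1 + 0.237)/(1 − 0.237)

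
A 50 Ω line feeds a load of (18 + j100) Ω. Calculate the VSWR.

VSWR ≈ 14.2

Γ = (Z_L − Z_0)/(Z_L + Z_0) = (-32 + j100)/(68 + j100)
|Γ| = 105/121 = 0.868
VSWR = (1 + |Γ|)/(1 − |Γ|) = 1.87/0.132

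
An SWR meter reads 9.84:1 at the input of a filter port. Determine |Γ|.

|Γ| ≈ 0.815

|Γ| = (S − 1)/(S + 1) = (9.84 − 1)/(9.84 + 1) = 8.84/10.8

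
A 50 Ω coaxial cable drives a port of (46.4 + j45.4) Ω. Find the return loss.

RL ≈ 7.38 dB

Γ = (-3.6 + j45.4)/(96.4 + j45.4), |Γ| = 0.427
RL = −20·log₁₀|Γ| = −20·log₁₀(0.427)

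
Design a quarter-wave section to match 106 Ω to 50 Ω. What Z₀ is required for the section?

Z_qwt ≈ 72.8 Ω

Z_qwt = √(Z_0·R_L) = √(50 × 106) = √5300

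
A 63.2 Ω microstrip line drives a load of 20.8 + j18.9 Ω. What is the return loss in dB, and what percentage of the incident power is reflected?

RL ≈ 5.37 dB; 29.1% of incident power reflected

Γ = (-42.4 + j18.9)/(84 + j18.9), |Γ| = 0.539
RL = −20·log₁₀(0.539) = 5.37 dB
P_refl/P_inc = |Γ|² = 0.291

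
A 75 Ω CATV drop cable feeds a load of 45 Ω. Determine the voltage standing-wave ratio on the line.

For a purely resistive load, VSWR = R_L/Z_0 or Z_0/R_L (whichever > 1) = 75/45

VSWR ≈ 1.67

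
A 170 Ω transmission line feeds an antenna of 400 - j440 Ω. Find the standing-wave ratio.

Γ = (Z_L − Z_0)/(Z_L + Z_0) = (230 − j440)/(570 − j440)
|Γ| = 496/720 = 0.689
VSWR = (1 + |Γ|)/(1 − |Γ|) = 1.69/0.311

VSWR ≈ 5.44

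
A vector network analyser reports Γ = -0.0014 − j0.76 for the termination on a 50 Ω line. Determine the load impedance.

Z_L = Z_0·(1 + Γ)/(1 − Γ) = 50·(0.999 − j0.76)/(1 + j0.76)

Z_L ≈ 13.4 − j48.1 Ω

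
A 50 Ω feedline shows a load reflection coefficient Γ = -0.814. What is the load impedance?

Z_L = Z_0·(1 + Γ)/(1 − Γ) = 50·(0.186)/(1.81)

Z_L ≈ 5.13 Ω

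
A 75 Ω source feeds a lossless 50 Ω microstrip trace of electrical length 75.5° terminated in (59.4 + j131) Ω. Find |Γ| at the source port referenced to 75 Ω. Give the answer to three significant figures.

tan(βl) = 3.87
Z_in = Z_0·(Z_L + jZ_0·tanβl)/(Z_0 + jZ_L·tanβl) = 9.07 − j31 Ω
Γ_s = (Z_in − Z_s)/(Z_in + Z_s) = (-65.9 − j31)/(84.1 − j31), |Γ_s| = 0.813

|Γ| ≈ 0.813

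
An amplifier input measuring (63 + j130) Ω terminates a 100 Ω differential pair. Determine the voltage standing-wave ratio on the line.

VSWR ≈ 4.69

Γ = (Z_L − Z_0)/(Z_L + Z_0) = (-37 + j130)/(163 + j130)
|Γ| = 135/208 = 0.648
VSWR = (1 + |Γ|)/(1 − |Γ|) = 1.65/0.352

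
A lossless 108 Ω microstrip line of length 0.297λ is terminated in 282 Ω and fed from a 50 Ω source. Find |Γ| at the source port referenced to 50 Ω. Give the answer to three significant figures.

|Γ| ≈ 0.286

βl = 2π × 0.297 = 107°
tan(βl) = -3.29
Z_in = Z_0·(Z_L + jZ_0·tanβl)/(Z_0 + jZ_L·tanβl) = 44.6 + j27.7 Ω
Γ_s = (Z_in − Z_s)/(Z_in + Z_s) = (-5.42 + j27.7)/(94.6 + j27.7), |Γ_s| = 0.286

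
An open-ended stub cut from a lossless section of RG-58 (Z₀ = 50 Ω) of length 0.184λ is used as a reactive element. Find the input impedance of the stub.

Z_in ≈ −j22 Ω

βl = 2π × 0.184 = 66.2°
tan(βl) = 2.27
For an open-ended stub, Z_in = −jZ_0·cot(βl) = −jZ_0/tan(βl)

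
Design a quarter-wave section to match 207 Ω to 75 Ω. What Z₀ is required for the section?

Z_qwt ≈ 125 Ω

Z_qwt = √(Z_0·R_L) = √(75 × 207) = √15520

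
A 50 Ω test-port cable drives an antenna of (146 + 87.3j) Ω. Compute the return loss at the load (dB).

Γ = (96 + j87.3)/(196 + j87.3), |Γ| = 0.605
RL = −20·log₁₀|Γ| = −20·log₁₀(0.605)

RL ≈ 4.37 dB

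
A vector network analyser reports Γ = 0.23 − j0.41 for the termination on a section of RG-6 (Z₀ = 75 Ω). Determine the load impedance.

Z_L ≈ 76.8 − j80.8 Ω

Z_L = Z_0·(1 + Γ)/(1 − Γ) = 75·(1.23 − j0.41)/(0.77 + j0.41)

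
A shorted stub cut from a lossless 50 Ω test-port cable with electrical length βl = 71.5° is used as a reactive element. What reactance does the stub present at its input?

tan(βl) = 2.99
For a shorted stub, Z_in = jZ_0·tan(βl)

X_in ≈ 149 Ω (inductive)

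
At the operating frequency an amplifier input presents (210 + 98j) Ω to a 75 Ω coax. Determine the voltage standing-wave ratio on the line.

Γ = (Z_L − Z_0)/(Z_L + Z_0) = (135 + j98)/(285 + j98)
|Γ| = 167/301 = 0.554
VSWR = (1 + |Γ|)/(1 − |Γ|) = 1.55/0.446

VSWR ≈ 3.48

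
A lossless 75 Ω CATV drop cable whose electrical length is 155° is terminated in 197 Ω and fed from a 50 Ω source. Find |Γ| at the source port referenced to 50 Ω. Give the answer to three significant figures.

|Γ| ≈ 0.563

tan(βl) = -0.466
Z_in = Z_0·(Z_L + jZ_0·tanβl)/(Z_0 + jZ_L·tanβl) = 95.9 + j82.5 Ω
Γ_s = (Z_in − Z_s)/(Z_in + Z_s) = (45.9 + j82.5)/(146 + j82.5), |Γ_s| = 0.563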